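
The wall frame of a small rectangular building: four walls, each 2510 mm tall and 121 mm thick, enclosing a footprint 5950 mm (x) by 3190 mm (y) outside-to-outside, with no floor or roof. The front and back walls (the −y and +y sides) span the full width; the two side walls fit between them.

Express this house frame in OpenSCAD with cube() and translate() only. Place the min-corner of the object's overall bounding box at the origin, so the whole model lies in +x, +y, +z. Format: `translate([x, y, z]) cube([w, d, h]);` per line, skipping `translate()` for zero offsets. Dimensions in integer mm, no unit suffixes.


cube([5950, 121, 2510]);
translate([0, 3069, 0]) cube([5950, 121, 2510]);
translate([0, 121, 0]) cube([121, 2948, 2510]);
translate([5829, 121, 0]) cube([121, 2948, 2510]);


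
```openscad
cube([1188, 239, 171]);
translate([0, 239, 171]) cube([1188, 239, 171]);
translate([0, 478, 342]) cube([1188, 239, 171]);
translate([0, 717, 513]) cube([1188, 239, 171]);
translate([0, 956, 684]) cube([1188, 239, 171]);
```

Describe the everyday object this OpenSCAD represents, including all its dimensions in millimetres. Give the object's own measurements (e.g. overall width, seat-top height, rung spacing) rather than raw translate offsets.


A straight staircase of 5 solid steps. Each step is 1188 mm wide (x), 239 mm deep (y, the going) and 171 mm tall (the rise). The first step rests on the floor; each subsequent step sits one going further in +y and one rise higher in +z, directly behind and above the previous step with no overlap.


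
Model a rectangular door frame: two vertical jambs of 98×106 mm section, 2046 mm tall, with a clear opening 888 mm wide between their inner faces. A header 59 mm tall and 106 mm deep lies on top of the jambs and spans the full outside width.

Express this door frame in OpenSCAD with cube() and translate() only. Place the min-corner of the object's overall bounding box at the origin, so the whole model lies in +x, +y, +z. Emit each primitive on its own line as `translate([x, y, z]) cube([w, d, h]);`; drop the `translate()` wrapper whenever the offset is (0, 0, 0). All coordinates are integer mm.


cube([98, 106, 2046]);
translate([986, 0, 0]) cube([98, 106, 2046]);
translate([0, 0, 2046]) cube([1084, 106, 59]);


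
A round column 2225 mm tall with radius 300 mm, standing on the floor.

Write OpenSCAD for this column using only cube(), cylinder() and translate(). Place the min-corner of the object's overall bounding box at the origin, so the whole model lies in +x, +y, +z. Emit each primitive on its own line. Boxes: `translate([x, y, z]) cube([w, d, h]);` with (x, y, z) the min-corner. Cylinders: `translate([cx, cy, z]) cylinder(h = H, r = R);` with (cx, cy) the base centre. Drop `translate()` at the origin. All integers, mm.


translate([300, 300, 0]) cylinder(h = 2225, r = 300);


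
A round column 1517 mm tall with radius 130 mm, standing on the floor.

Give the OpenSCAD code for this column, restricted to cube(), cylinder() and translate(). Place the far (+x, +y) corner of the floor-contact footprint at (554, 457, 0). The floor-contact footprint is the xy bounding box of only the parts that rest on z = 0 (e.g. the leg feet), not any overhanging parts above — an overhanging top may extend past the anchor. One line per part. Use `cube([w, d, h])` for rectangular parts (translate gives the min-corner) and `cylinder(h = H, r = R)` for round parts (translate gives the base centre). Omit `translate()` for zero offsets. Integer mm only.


translate([424, 327, 0]) cylinder(h = 1517, r = 130);


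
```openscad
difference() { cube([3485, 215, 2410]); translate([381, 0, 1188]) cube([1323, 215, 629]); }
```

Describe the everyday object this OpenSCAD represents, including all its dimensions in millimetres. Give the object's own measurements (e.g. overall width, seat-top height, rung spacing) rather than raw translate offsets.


A wall 3485 mm long (x), 215 mm thick (y), 2410 mm tall, with a rectangular window opening cut through it. The opening is 1323 mm wide and 629 mm tall; its sill is at z = 1188 mm and its near (−x) edge is 381 mm from the wall's −x end. The opening passes through the full wall thickness.


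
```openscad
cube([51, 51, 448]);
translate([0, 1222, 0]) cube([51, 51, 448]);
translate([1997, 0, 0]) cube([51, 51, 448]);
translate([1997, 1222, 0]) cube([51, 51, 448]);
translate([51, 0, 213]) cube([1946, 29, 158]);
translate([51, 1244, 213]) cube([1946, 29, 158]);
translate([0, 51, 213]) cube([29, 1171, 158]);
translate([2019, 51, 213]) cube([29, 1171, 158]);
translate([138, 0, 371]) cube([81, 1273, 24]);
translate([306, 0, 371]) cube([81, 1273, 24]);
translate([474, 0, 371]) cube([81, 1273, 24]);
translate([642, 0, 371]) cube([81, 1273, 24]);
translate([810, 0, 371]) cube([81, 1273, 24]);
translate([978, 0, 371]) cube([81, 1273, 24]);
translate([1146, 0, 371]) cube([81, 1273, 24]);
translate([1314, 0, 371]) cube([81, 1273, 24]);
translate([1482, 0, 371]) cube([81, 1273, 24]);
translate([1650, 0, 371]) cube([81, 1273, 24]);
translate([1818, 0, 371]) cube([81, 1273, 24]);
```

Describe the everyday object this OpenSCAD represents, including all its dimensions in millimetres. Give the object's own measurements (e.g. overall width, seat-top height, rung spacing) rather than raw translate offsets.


A bed frame 2048 mm long (x) by 1273 mm wide (y). Four 51×51 mm corner posts, 448 mm tall, at the corners of the footprint. Four rails of 29 mm thickness and 158 mm height run between adjacent posts with their undersides at z = 213 mm, their outer faces flush with the outside of the frame (the two x-running rails run between the posts' inner faces; the two y-running rails run between the posts' inner faces). 11 slats, each 81 mm wide (x) and 24 mm thick, lie across the top of the two x-running rails, running the full 1273 mm width of the frame in y; along x they sit between the end posts with a 87 mm gap after the −x posts and between neighbouring slats, leaving 98 mm before the +x posts.


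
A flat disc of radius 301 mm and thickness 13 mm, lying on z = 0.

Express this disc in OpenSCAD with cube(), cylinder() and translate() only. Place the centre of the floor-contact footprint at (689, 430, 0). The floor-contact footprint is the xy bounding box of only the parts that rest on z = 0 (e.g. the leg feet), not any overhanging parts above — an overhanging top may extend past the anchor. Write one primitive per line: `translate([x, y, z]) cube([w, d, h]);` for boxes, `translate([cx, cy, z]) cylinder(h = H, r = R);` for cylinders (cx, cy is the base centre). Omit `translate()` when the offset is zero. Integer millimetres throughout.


translate([689, 430, 0]) cylinder(h = 13, r = 301);


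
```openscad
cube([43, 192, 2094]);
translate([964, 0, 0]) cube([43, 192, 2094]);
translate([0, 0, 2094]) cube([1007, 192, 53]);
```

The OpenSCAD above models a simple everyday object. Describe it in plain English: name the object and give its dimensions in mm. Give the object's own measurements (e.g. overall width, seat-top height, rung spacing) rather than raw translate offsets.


A door frame. The clear opening is 921 mm wide and 2094 mm high. Two 43 mm wide jambs, 192 mm deep, stand either side of the opening from the floor to the top of the opening. A 53 mm thick head sits across the top of both jambs, spanning the full outside width of the frame.


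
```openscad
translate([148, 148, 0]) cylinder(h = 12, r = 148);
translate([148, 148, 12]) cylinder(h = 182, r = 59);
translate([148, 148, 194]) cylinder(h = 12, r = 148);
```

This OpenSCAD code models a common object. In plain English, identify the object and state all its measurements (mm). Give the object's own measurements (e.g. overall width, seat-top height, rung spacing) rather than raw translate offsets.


A spool: two coaxial disc flanges of radius 148 mm and thickness 12 mm, joined by a core cylinder of radius 59 mm and height 182 mm. The lower flange rests on z = 0 and the three cylinders share a vertical axis.


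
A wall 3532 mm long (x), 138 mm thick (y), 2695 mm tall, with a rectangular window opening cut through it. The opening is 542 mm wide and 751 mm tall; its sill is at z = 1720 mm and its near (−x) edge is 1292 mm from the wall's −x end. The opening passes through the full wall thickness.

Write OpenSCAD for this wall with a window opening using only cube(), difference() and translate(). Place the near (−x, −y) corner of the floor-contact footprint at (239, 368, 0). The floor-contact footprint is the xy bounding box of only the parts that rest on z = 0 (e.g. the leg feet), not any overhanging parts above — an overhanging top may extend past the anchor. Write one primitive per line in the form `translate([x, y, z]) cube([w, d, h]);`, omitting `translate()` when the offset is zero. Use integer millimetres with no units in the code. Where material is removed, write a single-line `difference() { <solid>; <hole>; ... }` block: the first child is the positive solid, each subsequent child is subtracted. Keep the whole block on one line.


difference() { translate([239, 368, 0]) cube([3532, 138, 2695]); translate([1531, 368, 1720]) cube([542, 138, 751]); }


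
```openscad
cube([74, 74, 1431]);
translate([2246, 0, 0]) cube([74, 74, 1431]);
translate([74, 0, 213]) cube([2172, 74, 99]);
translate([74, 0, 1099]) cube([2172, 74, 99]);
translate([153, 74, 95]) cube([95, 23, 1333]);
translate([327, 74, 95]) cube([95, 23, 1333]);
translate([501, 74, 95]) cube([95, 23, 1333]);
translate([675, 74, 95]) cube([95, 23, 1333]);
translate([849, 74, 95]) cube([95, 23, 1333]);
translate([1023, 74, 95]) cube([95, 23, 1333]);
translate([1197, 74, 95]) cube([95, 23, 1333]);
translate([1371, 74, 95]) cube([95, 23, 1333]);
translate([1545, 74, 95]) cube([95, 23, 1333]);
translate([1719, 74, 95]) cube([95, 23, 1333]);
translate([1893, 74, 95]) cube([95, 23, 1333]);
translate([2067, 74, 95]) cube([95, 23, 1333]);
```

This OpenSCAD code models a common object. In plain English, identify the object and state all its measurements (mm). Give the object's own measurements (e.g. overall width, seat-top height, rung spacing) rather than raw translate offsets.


A fence section. Two 74×74 mm posts, 1431 mm tall, stand on the floor with a clear span of 2172 mm between their inner faces. Two horizontal rails of 74×99 mm section span the gap between the posts with their undersides at z = 213 mm and z = 1099 mm, flush with the posts' −y face. 12 pickets, each 95 mm wide, 23 mm thick and 1333 mm tall, are fixed to the +y face of the rails with their bottoms at z = 95 mm, spaced across the span with a 79 mm gap after the −x post and between neighbouring pickets, with 84 mm left before the +x post.


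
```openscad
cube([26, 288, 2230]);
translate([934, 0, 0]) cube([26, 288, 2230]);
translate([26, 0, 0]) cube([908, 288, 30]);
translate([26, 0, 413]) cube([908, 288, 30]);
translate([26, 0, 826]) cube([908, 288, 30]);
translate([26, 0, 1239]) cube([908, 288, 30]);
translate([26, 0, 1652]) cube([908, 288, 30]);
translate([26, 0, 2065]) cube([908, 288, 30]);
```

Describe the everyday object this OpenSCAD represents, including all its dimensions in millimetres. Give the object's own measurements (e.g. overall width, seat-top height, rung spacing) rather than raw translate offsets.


An open bookshelf. Two side panels, each 26 mm thick, 288 mm deep and 2230 mm tall, stand 960 mm apart (outside-to-outside). Between them sit 6 shelves, each 30 mm thick and 288 mm deep, spanning the full gap between the sides. The bottom shelf rests on the floor (its underside at z = 0) and the clear gap between one shelf's top and the next shelf's underside is 383 mm.


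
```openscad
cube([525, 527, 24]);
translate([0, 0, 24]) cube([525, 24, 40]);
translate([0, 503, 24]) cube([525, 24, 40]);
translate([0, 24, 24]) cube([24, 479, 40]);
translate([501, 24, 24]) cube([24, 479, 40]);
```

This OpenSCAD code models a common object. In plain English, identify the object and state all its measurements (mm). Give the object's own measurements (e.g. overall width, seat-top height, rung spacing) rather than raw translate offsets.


An open-topped rectangular box: outside dimensions 525×527×64 mm, with a uniform wall and base thickness of 24 mm. The base is a full 525×527 slab on the floor; four walls sit on top of the base. The front and back walls (the −y and +y sides) span the full width; the two side walls fit between them.


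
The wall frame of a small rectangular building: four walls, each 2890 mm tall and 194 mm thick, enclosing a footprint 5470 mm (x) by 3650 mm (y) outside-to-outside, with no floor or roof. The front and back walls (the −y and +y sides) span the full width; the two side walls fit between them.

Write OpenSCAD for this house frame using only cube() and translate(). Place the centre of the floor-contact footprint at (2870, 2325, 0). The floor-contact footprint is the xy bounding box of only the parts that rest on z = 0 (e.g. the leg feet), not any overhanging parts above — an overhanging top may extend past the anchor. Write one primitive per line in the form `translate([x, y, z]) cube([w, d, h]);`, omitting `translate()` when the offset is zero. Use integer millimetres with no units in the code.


translate([135, 500, 0]) cube([5470, 194, 2890]);
translate([135, 3956, 0]) cube([5470, 194, 2890]);
translate([135, 694, 0]) cube([194, 3262, 2890]);
translate([5411, 694, 0]) cube([194, 3262, 2890]);


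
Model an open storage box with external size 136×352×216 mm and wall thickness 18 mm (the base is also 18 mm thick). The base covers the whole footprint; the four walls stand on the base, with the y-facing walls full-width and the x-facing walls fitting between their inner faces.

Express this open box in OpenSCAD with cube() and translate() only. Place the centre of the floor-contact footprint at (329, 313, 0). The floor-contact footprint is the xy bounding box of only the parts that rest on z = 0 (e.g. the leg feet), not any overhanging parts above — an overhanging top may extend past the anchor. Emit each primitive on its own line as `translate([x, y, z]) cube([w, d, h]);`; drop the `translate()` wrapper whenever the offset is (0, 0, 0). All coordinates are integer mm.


translate([261, 137, 0]) cube([136, 352, 18]);
translate([261, 137, 18]) cube([136, 18, 198]);
translate([261, 471, 18]) cube([136, 18, 198]);
translate([261, 155, 18]) cube([18, 316, 198]);
translate([379, 155, 18]) cube([18, 316, 198]);


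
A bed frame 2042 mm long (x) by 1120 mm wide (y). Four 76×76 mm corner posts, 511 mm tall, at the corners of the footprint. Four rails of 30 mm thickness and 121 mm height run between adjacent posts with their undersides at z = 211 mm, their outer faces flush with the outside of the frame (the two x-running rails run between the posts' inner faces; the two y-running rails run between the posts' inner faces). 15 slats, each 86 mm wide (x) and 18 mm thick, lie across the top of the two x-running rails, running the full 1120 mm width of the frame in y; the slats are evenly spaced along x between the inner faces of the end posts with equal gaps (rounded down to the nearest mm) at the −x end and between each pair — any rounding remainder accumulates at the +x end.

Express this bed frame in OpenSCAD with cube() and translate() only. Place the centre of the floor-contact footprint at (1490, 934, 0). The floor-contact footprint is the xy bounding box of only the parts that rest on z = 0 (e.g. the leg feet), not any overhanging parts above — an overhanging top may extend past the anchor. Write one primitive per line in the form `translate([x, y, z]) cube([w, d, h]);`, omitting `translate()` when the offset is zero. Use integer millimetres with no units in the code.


// slat z = rail_z + rail_h = 211 + 121 = 332
// slat gap = ⌊(1890 − 15·86) / 16⌋ = 37
translate([469, 374, 0]) cube([76, 76, 511]);
translate([469, 1418, 0]) cube([76, 76, 511]);
translate([2435, 374, 0]) cube([76, 76, 511]);
translate([2435, 1418, 0]) cube([76, 76, 511]);
translate([545, 374, 211]) cube([1890, 30, 121]);
translate([545, 1464, 211]) cube([1890, 30, 121]);
translate([469, 450, 211]) cube([30, 968, 121]);
translate([2481, 450, 211]) cube([30, 968, 121]);
translate([582, 374, 332]) cube([86, 1120, 18]);
translate([705, 374, 332]) cube([86, 1120, 18]);
translate([828, 374, 332]) cube([86, 1120, 18]);
translate([951, 374, 332]) cube([86, 1120, 18]);
translate([1074, 374, 332]) cube([86, 1120, 18]);
translate([1197, 374, 332]) cube([86, 1120, 18]);
translate([1320, 374, 332]) cube([86, 1120, 18]);
translate([1443, 374, 332]) cube([86, 1120, 18]);
translate([1566, 374, 332]) cube([86, 1120, 18]);
translate([1689, 374, 332]) cube([86, 1120, 18]);
translate([1812, 374, 332]) cube([86, 1120, 18]);
translate([1935, 374, 332]) cube([86, 1120, 18]);
translate([2058, 374, 332]) cube([86, 1120, 18]);
translate([2181, 374, 332]) cube([86, 1120, 18]);
translate([2304, 374, 332]) cube([86, 1120, 18]);


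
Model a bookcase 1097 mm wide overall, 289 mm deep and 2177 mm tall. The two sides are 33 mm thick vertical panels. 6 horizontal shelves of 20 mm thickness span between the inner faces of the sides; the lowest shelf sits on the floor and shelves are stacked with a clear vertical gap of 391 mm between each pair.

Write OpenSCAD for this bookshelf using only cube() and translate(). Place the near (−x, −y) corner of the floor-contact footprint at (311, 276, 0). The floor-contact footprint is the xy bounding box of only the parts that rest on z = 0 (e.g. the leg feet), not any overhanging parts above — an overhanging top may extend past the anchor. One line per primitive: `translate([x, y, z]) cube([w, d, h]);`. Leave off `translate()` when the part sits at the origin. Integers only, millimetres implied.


translate([311, 276, 0]) cube([33, 289, 2177]);
translate([1375, 276, 0]) cube([33, 289, 2177]);
translate([344, 276, 0]) cube([1031, 289, 20]);
translate([344, 276, 411]) cube([1031, 289, 20]);
translate([344, 276, 822]) cube([1031, 289, 20]);
translate([344, 276, 1233]) cube([1031, 289, 20]);
translate([344, 276, 1644]) cube([1031, 289, 20]);
translate([344, 276, 2055]) cube([1031, 289, 20]);


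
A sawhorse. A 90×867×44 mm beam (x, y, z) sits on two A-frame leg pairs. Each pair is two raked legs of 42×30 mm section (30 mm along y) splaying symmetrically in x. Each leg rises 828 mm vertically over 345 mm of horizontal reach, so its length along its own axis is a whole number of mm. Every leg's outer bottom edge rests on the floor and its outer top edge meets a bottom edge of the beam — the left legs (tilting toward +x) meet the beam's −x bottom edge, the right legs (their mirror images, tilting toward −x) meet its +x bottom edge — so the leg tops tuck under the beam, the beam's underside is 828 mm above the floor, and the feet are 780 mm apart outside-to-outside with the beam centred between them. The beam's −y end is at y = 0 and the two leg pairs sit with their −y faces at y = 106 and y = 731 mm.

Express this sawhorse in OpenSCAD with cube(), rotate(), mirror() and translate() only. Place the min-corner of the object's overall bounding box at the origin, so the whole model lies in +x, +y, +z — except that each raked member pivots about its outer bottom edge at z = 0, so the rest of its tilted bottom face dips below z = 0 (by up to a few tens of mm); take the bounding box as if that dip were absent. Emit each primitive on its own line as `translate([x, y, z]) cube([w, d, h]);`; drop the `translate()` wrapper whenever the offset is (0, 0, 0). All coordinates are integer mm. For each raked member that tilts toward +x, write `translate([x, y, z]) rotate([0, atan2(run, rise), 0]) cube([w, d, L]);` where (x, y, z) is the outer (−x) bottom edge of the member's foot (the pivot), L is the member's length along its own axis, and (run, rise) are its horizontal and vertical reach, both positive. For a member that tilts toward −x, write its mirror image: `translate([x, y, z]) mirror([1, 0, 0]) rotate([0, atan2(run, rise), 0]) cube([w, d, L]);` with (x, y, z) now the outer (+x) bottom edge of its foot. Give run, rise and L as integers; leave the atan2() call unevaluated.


translate([345, 0, 828]) cube([90, 867, 44]);
translate([0, 106, 0]) rotate([0, atan2(345, 828), 0]) cube([42, 30, 897]);
translate([780, 106, 0]) mirror([1, 0, 0]) rotate([0, atan2(345, 828), 0]) cube([42, 30, 897]);
translate([0, 731, 0]) rotate([0, atan2(345, 828), 0]) cube([42, 30, 897]);
translate([780, 731, 0]) mirror([1, 0, 0]) rotate([0, atan2(345, 828), 0]) cube([42, 30, 897]);


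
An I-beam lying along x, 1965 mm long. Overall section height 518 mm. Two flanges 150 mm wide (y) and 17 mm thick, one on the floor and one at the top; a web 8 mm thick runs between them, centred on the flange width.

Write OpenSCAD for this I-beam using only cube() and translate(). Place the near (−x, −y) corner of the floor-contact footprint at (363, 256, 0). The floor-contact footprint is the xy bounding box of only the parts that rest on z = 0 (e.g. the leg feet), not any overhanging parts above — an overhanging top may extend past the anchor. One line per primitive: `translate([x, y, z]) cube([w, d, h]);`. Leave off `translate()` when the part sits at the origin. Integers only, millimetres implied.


translate([363, 256, 0]) cube([1965, 150, 17]);
translate([363, 327, 17]) cube([1965, 8, 484]);
translate([363, 256, 501]) cube([1965, 150, 17]);


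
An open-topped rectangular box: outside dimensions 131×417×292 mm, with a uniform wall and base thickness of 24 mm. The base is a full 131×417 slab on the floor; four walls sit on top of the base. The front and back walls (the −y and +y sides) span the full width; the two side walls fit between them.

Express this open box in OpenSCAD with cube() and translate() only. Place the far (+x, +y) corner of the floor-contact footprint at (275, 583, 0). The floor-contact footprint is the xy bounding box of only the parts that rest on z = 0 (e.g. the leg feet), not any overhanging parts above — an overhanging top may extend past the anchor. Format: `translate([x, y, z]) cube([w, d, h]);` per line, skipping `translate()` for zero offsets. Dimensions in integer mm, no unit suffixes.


translate([144, 166, 0]) cube([131, 417, 24]);
translate([144, 166, 24]) cube([131, 24, 268]);
translate([144, 559, 24]) cube([131, 24, 268]);
translate([144, 190, 24]) cube([24, 369, 268]);
translate([251, 190, 24]) cube([24, 369, 268]);


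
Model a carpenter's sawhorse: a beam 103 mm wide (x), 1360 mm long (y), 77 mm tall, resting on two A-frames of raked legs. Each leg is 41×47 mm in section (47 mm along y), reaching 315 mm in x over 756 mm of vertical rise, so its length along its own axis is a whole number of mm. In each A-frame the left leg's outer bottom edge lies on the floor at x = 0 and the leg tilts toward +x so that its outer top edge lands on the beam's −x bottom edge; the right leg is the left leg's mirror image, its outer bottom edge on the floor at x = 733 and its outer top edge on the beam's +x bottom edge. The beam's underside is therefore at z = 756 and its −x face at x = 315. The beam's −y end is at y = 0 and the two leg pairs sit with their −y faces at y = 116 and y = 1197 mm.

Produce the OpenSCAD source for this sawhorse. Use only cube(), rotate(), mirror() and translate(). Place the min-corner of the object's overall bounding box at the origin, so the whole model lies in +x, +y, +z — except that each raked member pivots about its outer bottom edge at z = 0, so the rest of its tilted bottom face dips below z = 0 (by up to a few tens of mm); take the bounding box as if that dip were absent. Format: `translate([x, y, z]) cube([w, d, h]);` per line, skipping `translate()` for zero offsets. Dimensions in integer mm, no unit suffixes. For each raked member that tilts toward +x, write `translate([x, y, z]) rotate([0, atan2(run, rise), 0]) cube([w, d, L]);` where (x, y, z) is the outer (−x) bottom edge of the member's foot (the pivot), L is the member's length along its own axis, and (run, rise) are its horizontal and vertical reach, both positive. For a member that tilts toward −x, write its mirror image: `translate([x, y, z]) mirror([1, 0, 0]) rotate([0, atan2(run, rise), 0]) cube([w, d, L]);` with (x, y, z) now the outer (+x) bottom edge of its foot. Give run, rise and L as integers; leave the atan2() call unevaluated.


translate([315, 0, 756]) cube([103, 1360, 77]);
translate([0, 116, 0]) rotate([0, atan2(315, 756), 0]) cube([41, 47, 819]);
translate([733, 116, 0]) mirror([1, 0, 0]) rotate([0, atan2(315, 756), 0]) cube([41, 47, 819]);
translate([0, 1197, 0]) rotate([0, atan2(315, 756), 0]) cube([41, 47, 819]);
translate([733, 1197, 0]) mirror([1, 0, 0]) rotate([0, atan2(315, 756), 0]) cube([41, 47, 819]);


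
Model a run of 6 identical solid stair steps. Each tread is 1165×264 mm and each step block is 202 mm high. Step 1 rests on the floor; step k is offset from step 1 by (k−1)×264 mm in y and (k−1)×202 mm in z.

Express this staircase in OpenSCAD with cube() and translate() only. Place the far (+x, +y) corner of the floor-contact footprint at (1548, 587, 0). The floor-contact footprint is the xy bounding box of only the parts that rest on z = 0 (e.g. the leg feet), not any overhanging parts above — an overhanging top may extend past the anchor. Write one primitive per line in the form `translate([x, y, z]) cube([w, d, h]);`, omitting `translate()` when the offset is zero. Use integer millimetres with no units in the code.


translate([383, 323, 0]) cube([1165, 264, 202]);
translate([383, 587, 202]) cube([1165, 264, 202]);
translate([383, 851, 404]) cube([1165, 264, 202]);
translate([383, 1115, 606]) cube([1165, 264, 202]);
translate([383, 1379, 808]) cube([1165, 264, 202]);
translate([383, 1643, 1010]) cube([1165, 264, 202]);


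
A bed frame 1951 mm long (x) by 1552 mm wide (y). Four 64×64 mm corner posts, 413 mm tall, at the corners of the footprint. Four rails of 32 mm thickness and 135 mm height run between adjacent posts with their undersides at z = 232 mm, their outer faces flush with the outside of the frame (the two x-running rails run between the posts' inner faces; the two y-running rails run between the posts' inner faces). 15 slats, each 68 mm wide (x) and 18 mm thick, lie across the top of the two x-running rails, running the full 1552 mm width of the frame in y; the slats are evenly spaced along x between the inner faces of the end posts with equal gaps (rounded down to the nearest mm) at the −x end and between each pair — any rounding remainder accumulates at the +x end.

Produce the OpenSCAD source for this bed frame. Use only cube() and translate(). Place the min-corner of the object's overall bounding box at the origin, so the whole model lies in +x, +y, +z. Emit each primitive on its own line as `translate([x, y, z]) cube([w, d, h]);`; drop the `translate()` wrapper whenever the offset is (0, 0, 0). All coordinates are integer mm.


cube([64, 64, 413]);
translate([0, 1488, 0]) cube([64, 64, 413]);
translate([1887, 0, 0]) cube([64, 64, 413]);
translate([1887, 1488, 0]) cube([64, 64, 413]);
translate([64, 0, 232]) cube([1823, 32, 135]);
translate([64, 1520, 232]) cube([1823, 32, 135]);
translate([0, 64, 232]) cube([32, 1424, 135]);
translate([1919, 64, 232]) cube([32, 1424, 135]);
translate([114, 0, 367]) cube([68, 1552, 18]);
translate([232, 0, 367]) cube([68, 1552, 18]);
translate([350, 0, 367]) cube([68, 1552, 18]);
translate([468, 0, 367]) cube([68, 1552, 18]);
translate([586, 0, 367]) cube([68, 1552, 18]);
translate([704, 0, 367]) cube([68, 1552, 18]);
translate([822, 0, 367]) cube([68, 1552, 18]);
translate([940, 0, 367]) cube([68, 1552, 18]);
translate([1058, 0, 367]) cube([68, 1552, 18]);
translate([1176, 0, 367]) cube([68, 1552, 18]);
translate([1294, 0, 367]) cube([68, 1552, 18]);
translate([1412, 0, 367]) cube([68, 1552, 18]);
translate([1530, 0, 367]) cube([68, 1552, 18]);
translate([1648, 0, 367]) cube([68, 1552, 18]);
translate([1766, 0, 367]) cube([68, 1552, 18]);


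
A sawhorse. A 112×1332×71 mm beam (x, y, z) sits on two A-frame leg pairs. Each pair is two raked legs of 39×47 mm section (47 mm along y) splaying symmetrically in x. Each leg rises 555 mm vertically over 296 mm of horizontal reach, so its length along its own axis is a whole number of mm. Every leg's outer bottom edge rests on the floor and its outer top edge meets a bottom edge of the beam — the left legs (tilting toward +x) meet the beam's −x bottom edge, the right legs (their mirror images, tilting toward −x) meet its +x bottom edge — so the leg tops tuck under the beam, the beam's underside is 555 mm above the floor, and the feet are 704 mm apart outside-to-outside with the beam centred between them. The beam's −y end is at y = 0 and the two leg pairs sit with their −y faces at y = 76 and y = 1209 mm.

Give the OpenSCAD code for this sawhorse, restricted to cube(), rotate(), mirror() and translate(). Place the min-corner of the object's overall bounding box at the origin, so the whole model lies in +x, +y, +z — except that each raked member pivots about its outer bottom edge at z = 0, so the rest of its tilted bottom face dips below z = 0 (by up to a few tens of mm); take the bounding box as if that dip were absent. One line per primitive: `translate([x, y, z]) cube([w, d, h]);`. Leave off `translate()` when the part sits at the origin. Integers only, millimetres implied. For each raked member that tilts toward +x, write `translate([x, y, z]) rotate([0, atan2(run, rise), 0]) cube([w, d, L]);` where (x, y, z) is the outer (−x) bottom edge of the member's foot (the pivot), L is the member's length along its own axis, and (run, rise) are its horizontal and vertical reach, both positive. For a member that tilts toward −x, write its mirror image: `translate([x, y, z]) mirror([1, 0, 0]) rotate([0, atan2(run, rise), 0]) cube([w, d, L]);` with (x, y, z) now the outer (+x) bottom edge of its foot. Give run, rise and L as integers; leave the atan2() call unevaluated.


translate([296, 0, 555]) cube([112, 1332, 71]);
translate([0, 76, 0]) rotate([0, atan2(296, 555), 0]) cube([39, 47, 629]);
translate([704, 76, 0]) mirror([1, 0, 0]) rotate([0, atan2(296, 555), 0]) cube([39, 47, 629]);
translate([0, 1209, 0]) rotate([0, atan2(296, 555), 0]) cube([39, 47, 629]);
translate([704, 1209, 0]) mirror([1, 0, 0]) rotate([0, atan2(296, 555), 0]) cube([39, 47, 629]);


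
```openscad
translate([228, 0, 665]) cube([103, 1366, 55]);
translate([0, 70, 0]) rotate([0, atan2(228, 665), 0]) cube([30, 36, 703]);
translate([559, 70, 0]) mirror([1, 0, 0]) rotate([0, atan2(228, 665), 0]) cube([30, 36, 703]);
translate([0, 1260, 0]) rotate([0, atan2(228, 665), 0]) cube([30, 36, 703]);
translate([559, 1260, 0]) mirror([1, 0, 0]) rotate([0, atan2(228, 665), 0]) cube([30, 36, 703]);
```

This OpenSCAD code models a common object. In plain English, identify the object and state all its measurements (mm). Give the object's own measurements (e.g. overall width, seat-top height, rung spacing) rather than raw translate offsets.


A sawhorse. A 103×1366×55 mm beam (x, y, z) sits on two A-frame leg pairs. Each pair is two raked legs of 30×36 mm section (36 mm along y) splaying symmetrically in x. Each leg rises 665 mm vertically over 228 mm of horizontal reach and is 703 mm long along its own axis. Every leg's outer bottom edge rests on the floor and its outer top edge meets a bottom edge of the beam — the left legs (tilting toward +x) meet the beam's −x bottom edge, the right legs (their mirror images, tilting toward −x) meet its +x bottom edge — so the leg tops tuck under the beam, the beam's underside is 665 mm above the floor, and the feet are 559 mm apart outside-to-outside with the beam centred between them. The two leg pairs are set in 70 mm from either end of the beam.


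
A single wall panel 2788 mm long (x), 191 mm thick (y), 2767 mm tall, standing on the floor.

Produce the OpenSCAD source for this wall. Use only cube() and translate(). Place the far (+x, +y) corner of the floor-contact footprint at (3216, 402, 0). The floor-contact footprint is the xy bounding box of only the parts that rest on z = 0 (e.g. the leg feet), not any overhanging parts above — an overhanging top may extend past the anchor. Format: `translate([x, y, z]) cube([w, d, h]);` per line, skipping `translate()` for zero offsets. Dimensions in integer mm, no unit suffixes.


translate([428, 211, 0]) cube([2788, 191, 2767]);


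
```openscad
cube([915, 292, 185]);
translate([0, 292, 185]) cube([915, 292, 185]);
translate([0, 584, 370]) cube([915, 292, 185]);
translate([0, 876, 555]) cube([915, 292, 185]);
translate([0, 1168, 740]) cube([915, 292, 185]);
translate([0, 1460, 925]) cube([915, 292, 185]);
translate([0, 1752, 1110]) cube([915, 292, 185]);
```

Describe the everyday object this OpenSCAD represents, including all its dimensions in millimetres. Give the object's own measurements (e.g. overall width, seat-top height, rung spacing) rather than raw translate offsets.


A straight staircase of 7 solid steps. Each step is 915 mm wide (x), 292 mm deep (y, the going) and 185 mm tall (the rise). The first step rests on the floor; each subsequent step sits one going further in +y and one rise higher in +z, directly behind and above the previous step with no overlap.


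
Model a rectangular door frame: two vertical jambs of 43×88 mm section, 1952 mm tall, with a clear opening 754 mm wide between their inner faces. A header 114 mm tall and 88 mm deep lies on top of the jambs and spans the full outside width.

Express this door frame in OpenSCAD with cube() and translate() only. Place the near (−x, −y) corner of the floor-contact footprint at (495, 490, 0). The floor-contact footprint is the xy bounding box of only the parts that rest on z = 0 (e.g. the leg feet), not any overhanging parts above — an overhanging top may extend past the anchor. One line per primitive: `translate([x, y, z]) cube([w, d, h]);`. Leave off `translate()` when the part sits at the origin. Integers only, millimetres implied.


translate([495, 490, 0]) cube([43, 88, 1952]);
translate([1292, 490, 0]) cube([43, 88, 1952]);
translate([495, 490, 1952]) cube([840, 88, 114]);


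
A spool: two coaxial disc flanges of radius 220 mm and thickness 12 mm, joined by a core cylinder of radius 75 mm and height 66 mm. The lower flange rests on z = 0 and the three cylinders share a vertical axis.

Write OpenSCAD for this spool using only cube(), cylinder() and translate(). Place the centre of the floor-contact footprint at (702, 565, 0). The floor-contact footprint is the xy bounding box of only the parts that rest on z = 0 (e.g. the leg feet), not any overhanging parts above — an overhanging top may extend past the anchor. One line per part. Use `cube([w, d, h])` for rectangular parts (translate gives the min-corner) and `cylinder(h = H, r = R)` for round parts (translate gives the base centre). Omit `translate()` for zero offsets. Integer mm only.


translate([702, 565, 0]) cylinder(h = 12, r = 220);
translate([702, 565, 12]) cylinder(h = 66, r = 75);
translate([702, 565, 78]) cylinder(h = 12, r = 220);


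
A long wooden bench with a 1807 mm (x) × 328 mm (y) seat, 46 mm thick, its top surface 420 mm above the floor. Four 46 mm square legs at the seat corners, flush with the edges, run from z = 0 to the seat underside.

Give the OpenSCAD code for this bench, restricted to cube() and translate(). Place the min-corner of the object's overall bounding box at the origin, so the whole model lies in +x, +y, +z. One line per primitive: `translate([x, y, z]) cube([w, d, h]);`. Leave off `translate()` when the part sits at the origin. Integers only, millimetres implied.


translate([0, 0, 374]) cube([1807, 328, 46]);
cube([46, 46, 374]);
translate([0, 282, 0]) cube([46, 46, 374]);
translate([1761, 0, 0]) cube([46, 46, 374]);
translate([1761, 282, 0]) cube([46, 46, 374]);


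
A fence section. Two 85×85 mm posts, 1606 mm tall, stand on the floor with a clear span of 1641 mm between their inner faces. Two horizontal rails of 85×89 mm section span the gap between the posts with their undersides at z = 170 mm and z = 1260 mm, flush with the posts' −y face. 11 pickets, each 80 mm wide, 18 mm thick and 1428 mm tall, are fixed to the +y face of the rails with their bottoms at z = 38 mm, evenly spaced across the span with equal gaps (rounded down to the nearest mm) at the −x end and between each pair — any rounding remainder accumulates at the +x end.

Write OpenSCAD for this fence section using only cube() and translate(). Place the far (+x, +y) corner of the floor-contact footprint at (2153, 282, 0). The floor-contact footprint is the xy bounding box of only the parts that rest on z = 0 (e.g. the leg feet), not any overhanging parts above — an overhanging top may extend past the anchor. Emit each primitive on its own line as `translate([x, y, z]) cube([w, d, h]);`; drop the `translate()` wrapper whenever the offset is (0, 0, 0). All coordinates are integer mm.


translate([342, 197, 0]) cube([85, 85, 1606]);
translate([2068, 197, 0]) cube([85, 85, 1606]);
translate([427, 197, 170]) cube([1641, 85, 89]);
translate([427, 197, 1260]) cube([1641, 85, 89]);
translate([490, 282, 38]) cube([80, 18, 1428]);
translate([633, 282, 38]) cube([80, 18, 1428]);
translate([776, 282, 38]) cube([80, 18, 1428]);
translate([919, 282, 38]) cube([80, 18, 1428]);
translate([1062, 282, 38]) cube([80, 18, 1428]);
translate([1205, 282, 38]) cube([80, 18, 1428]);
translate([1348, 282, 38]) cube([80, 18, 1428]);
translate([1491, 282, 38]) cube([80, 18, 1428]);
translate([1634, 282, 38]) cube([80, 18, 1428]);
translate([1777, 282, 38]) cube([80, 18, 1428]);
translate([1920, 282, 38]) cube([80, 18, 1428]);


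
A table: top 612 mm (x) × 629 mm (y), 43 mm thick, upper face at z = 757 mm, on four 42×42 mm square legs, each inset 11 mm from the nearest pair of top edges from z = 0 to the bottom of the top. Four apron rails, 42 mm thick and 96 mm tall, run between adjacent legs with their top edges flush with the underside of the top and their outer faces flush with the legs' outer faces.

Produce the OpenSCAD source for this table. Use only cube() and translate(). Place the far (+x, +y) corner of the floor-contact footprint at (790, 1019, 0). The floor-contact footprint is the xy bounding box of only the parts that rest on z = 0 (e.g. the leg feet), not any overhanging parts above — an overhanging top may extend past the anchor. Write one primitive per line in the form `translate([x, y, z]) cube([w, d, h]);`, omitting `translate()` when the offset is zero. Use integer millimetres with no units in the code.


translate([189, 401, 714]) cube([612, 629, 43]);
translate([200, 412, 0]) cube([42, 42, 714]);
translate([748, 412, 0]) cube([42, 42, 714]);
translate([200, 977, 0]) cube([42, 42, 714]);
translate([748, 977, 0]) cube([42, 42, 714]);
translate([242, 412, 618]) cube([506, 42, 96]);
translate([242, 977, 618]) cube([506, 42, 96]);
translate([200, 454, 618]) cube([42, 523, 96]);
translate([748, 454, 618]) cube([42, 523, 96]);


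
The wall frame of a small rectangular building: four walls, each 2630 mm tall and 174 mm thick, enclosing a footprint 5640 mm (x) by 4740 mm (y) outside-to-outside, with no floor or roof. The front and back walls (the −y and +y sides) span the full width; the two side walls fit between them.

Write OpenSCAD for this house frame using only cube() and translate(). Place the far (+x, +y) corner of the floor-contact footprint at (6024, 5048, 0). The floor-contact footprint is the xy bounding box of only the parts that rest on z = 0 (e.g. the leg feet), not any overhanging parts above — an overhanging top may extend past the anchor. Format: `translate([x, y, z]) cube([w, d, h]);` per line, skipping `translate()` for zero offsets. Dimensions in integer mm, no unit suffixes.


translate([384, 308, 0]) cube([5640, 174, 2630]);
translate([384, 4874, 0]) cube([5640, 174, 2630]);
translate([384, 482, 0]) cube([174, 4392, 2630]);
translate([5850, 482, 0]) cube([174, 4392, 2630]);


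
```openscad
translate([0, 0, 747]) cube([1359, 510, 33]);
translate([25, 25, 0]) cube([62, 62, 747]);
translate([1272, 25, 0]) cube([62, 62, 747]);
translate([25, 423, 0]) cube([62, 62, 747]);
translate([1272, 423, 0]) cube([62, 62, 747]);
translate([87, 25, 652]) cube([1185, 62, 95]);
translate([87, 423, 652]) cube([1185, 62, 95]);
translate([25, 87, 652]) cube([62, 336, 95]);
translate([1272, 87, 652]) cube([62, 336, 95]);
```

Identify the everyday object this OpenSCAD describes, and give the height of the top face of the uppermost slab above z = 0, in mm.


A table. The table height is 780 mm.

A 1359×510×33 slab sits at z = 747 on four 62 mm square posts — a table. The top surface is at 747 + 33 = 780 mm.
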